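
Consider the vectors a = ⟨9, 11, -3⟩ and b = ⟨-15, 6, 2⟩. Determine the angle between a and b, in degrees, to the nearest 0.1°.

a · b = 9·(-15) + 11·6 + (-3)·2 = -135 + 66 - 6 = -75
|a|² = 81 + 121 + 9 = 211,  |a| = √211 ≈ 14.525839
|b|² = 225 + 36 + 4 = 265,  |b| = √265 ≈ 16.278821
cos θ = -75 / (14.525839 · 16.278821) ≈ -0.31717
θ = arccos(-0.31717) ≈ 108.5°

108.5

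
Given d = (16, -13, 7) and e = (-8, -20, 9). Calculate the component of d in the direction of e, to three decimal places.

d · e = 16·(-8) + (-13)·(-20) + 7·9 = -128 + 260 + 63 = 195
|e| = √(64 + 400 + 81) = √545 ≈ 23.3452
comp_e d = 195 / √545 ≈ 8.353

8.353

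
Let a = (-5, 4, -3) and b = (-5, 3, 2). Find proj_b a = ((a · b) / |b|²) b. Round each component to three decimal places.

(-4.079, 2.447, 1.632)

a · b = (-5)·(-5) + 4·3 + (-3)·2 = 25 + 12 - 6 = 31
|b|² = 25 + 9 + 4 = 38
proj_b a = (31/38) · (-5, 3, 2) ≈ (-4.079, 2.447, 1.632)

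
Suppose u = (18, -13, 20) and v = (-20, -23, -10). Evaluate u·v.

u · v = 18·(-20) + (-13)·(-23) + 20·(-10) = -360 + 299 - 200 = -261

-261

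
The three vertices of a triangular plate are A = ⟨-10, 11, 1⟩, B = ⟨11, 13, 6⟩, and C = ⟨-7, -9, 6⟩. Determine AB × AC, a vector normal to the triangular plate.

(110, -90, -426)

AB = (21, 2, 5)
AC = (3, -20, 5)
i: 2·5 - 5·(-20) = 10 - (-100) = 110
j: 5·3 - 21·5 = 15 - 105 = -90
k: 21·(-20) - 2·3 = -420 - 6 = -426
AB × AC = (110, -90, -426)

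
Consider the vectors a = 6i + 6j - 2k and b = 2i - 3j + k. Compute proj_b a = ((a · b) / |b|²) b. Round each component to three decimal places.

a · b = 6·2 + 6·(-3) + (-2)·1 = 12 - 18 - 2 = -8
|b|² = 4 + 9 + 1 = 14
proj_b a = (-8/14) · (2, -3, 1) ≈ (-1.143, 1.714, -0.571)

(-1.143, 1.714, -0.571)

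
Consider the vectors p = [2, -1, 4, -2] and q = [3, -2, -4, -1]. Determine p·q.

p · q = 2·3 + (-1)·(-2) + 4·(-4) + (-2)·(-1) = 6 + 2 - 16 + 2 = -6

-6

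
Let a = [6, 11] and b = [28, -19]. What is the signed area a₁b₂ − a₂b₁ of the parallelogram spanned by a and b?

-422

6·(-19) - 11·28 = -114 - 308 = -422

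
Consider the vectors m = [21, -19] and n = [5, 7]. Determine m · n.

m · n = 21·5 + (-19)·7 = 105 - 133 = -28

-28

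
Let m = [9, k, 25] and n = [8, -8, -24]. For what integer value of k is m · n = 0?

-66

m · n = 9·8 + k·(-8) + 25·(-24) = -528 - 8k
Set equal to 0: -8k = 528, so k = -66.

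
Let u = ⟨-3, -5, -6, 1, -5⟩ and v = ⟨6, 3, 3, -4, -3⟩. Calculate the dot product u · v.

u · v = (-3)·6 + (-5)·3 + (-6)·3 + 1·(-4) + (-5)·(-3) = -18 - 15 - 18 - 4 + 15 = -40

-40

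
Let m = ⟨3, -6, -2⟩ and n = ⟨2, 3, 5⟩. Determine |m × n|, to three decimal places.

i: (-6)·5 - (-2)·3 = -30 - (-6) = -24
j: (-2)·2 - 3·5 = -4 - 15 = -19
k: 3·3 - (-6)·2 = 9 - (-12) = 21
m × n = (-24, -19, 21)
|m × n| = √((-24)² + (-19)² + 21²) = √1378 ≈ 37.1214

37.121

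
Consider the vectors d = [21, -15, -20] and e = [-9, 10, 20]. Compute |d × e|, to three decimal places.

270.601

i: (-15)·20 - (-20)·10 = -300 - (-200) = -100
j: (-20)·(-9) - 21·20 = 180 - 420 = -240
k: 21·10 - (-15)·(-9) = 210 - 135 = 75
d × e = (-100, -240, 75)
|d × e| = √((-100)² + (-240)² + 75²) = √73225 ≈ 270.6012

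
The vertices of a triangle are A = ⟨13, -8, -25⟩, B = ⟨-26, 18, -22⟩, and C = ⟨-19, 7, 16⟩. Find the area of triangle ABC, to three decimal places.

AB = (-39, 26, 3),  AC = (-32, 15, 41)
i: 26·41 - 3·15 = 1066 - 45 = 1021
j: 3·(-32) - (-39)·41 = -96 - (-1599) = 1503
k: (-39)·15 - 26·(-32) = -585 - (-832) = 247
AB × AC = (1021, 1503, 247)
|AB × AC| = √3362459 ≈ 1833.7009
area = ½ · 1833.7009 ≈ 916.850

916.850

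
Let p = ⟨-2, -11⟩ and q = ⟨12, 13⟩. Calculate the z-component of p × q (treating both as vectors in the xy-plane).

(-2)·13 - (-11)·12 = -26 - (-132) = 106

106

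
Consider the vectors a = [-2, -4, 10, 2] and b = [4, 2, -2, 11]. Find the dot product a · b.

-14

a · b = (-2)·4 + (-4)·2 + 10·(-2) + 2·11 = -8 - 8 - 20 + 22 = -14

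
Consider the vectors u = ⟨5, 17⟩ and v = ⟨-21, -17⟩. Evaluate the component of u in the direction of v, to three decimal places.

-14.583

u · v = 5·(-21) + 17·(-17) = -105 - 289 = -394
|v| = √(441 + 289) = √730 ≈ 27.0185
comp_v u = -394 / √730 ≈ -14.583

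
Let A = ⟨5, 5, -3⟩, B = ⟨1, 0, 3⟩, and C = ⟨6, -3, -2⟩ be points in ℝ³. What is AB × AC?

AB = (-4, -5, 6)
AC = (1, -8, 1)
i: (-5)·1 - 6·(-8) = -5 - (-48) = 43
j: 6·1 - (-4)·1 = 6 - (-4) = 10
k: (-4)·(-8) - (-5)·1 = 32 - (-5) = 37
AB × AC = (43, 10, 37)

(43, 10, 37)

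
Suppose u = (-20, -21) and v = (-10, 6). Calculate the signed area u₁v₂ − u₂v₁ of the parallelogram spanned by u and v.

(-20)·6 - (-21)·(-10) = -120 - 210 = -330

-330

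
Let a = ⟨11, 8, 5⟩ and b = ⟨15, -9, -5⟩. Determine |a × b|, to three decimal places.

i: 8·(-5) - 5·(-9) = -40 - (-45) = 5
j: 5·15 - 11·(-5) = 75 - (-55) = 130
k: 11·(-9) - 8·15 = -99 - 120 = -219
a × b = (5, 130, -219)
|a × b| = √(5² + 130² + (-219)²) = √64886 ≈ 254.7273

254.727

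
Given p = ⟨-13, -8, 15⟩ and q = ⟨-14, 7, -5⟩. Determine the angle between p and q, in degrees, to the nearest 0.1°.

81.7

p · q = (-13)·(-14) + (-8)·7 + 15·(-5) = 182 - 56 - 75 = 51
|p|² = 169 + 64 + 225 = 458,  |p| = √458 ≈ 21.400935
|q|² = 196 + 49 + 25 = 270,  |q| = √270 ≈ 16.431677
cos θ = 51 / (21.400935 · 16.431677) ≈ 0.14503
θ = arccos(0.14503) ≈ 81.7°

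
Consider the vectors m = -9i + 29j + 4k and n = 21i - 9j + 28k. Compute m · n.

m · n = (-9)·21 + 29·(-9) + 4·28 = -189 - 261 + 112 = -338

-338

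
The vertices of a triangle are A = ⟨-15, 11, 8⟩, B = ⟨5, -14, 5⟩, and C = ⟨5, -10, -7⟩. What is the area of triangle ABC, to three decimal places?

AB = (20, -25, -3),  AC = (20, -21, -15)
i: (-25)·(-15) - (-3)·(-21) = 375 - 63 = 312
j: (-3)·20 - 20·(-15) = -60 - (-300) = 240
k: 20·(-21) - (-25)·20 = -420 - (-500) = 80
AB × AC = (312, 240, 80)
|AB × AC| = √161344 ≈ 401.6765
area = ½ · 401.6765 ≈ 200.838

200.838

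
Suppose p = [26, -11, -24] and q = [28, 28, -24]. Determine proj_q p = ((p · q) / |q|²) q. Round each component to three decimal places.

p · q = 26·28 + (-11)·28 + (-24)·(-24) = 728 - 308 + 576 = 996
|q|² = 784 + 784 + 576 = 2144
proj_q p = (996/2144) · (28, 28, -24) ≈ (13.007, 13.007, -11.149)

(13.007, 13.007, -11.149)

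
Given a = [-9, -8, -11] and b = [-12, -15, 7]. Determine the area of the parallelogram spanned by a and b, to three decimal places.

i: (-8)·7 - (-11)·(-15) = -56 - 165 = -221
j: (-11)·(-12) - (-9)·7 = 132 - (-63) = 195
k: (-9)·(-15) - (-8)·(-12) = 135 - 96 = 39
a × b = (-221, 195, 39)
|a × b| = √((-221)² + 195² + 39²) = √88387 ≈ 297.2995

297.300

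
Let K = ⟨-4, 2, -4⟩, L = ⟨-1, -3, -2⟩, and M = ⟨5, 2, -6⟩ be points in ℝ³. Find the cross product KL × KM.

KL = (3, -5, 2)
KM = (9, 0, -2)
i: (-5)·(-2) - 2·0 = 10 - 0 = 10
j: 2·9 - 3·(-2) = 18 - (-6) = 24
k: 3·0 - (-5)·9 = 0 - (-45) = 45
KL × KM = (10, 24, 45)

(10, 24, 45)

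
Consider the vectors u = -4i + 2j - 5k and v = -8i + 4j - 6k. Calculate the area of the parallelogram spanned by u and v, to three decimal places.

17.889

i: 2·(-6) - (-5)·4 = -12 - (-20) = 8
j: (-5)·(-8) - (-4)·(-6) = 40 - 24 = 16
k: (-4)·4 - 2·(-8) = -16 - (-16) = 0
u × v = (8, 16, 0)
|u × v| = √(8² + 16² + 0²) = √320 ≈ 17.8885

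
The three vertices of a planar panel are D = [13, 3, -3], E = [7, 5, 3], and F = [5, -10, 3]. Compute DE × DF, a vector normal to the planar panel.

(90, -12, 94)

DE = (-6, 2, 6)
DF = (-8, -13, 6)
i: 2·6 - 6·(-13) = 12 - (-78) = 90
j: 6·(-8) - (-6)·6 = -48 - (-36) = -12
k: (-6)·(-13) - 2·(-8) = 78 - (-16) = 94
DE × DF = (90, -12, 94)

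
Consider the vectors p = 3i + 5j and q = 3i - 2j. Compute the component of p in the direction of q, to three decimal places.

p · q = 3·3 + 5·(-2) = 9 - 10 = -1
|q| = √(9 + 4) = √13 ≈ 3.6056
comp_q p = -1 / √13 ≈ -0.277

-0.277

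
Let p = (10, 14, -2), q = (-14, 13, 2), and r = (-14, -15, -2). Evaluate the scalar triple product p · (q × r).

-1528

q × r:
i: 13·(-2) - 2·(-15) = -26 - (-30) = 4
j: 2·(-14) - (-14)·(-2) = -28 - 28 = -56
k: (-14)·(-15) - 13·(-14) = 210 - (-182) = 392
q × r = (4, -56, 392)
p · (q × r) = 10·4 + 14·(-56) + (-2)·392 = 40 - 784 - 784 = -1528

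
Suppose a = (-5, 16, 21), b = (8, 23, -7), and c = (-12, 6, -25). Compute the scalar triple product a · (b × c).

14013

b × c:
i: 23·(-25) - (-7)·6 = -575 - (-42) = -533
j: (-7)·(-12) - 8·(-25) = 84 - (-200) = 284
k: 8·6 - 23·(-12) = 48 - (-276) = 324
b × c = (-533, 284, 324)
a · (b × c) = (-5)·(-533) + 16·284 + 21·324 = 2665 + 4544 + 6804 = 14013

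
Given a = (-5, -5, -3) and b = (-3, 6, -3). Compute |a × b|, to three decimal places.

i: (-5)·(-3) - (-3)·6 = 15 - (-18) = 33
j: (-3)·(-3) - (-5)·(-3) = 9 - 15 = -6
k: (-5)·6 - (-5)·(-3) = -30 - 15 = -45
a × b = (33, -6, -45)
|a × b| = √(33² + (-6)² + (-45)²) = √3150 ≈ 56.1249

56.125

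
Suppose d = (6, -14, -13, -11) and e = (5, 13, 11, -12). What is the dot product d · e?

d · e = 6·5 + (-14)·13 + (-13)·11 + (-11)·(-12) = 30 - 182 - 143 + 132 = -163

-163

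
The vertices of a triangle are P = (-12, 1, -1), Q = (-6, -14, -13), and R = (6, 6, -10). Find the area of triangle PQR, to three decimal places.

PQ = (6, -15, -12),  PR = (18, 5, -9)
i: (-15)·(-9) - (-12)·5 = 135 - (-60) = 195
j: (-12)·18 - 6·(-9) = -216 - (-54) = -162
k: 6·5 - (-15)·18 = 30 - (-270) = 300
PQ × PR = (195, -162, 300)
|PQ × PR| = √154269 ≈ 392.7709
area = ½ · 392.7709 ≈ 196.385

196.385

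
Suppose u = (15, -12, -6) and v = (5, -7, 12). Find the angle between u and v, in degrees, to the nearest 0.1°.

u · v = 15·5 + (-12)·(-7) + (-6)·12 = 75 + 84 - 72 = 87
|u|² = 225 + 144 + 36 = 405,  |u| = √405 ≈ 20.124612
|v|² = 25 + 49 + 144 = 218,  |v| = √218 ≈ 14.764823
cos θ = 87 / (20.124612 · 14.764823) ≈ 0.29279
θ = arccos(0.29279) ≈ 73.0°

73.0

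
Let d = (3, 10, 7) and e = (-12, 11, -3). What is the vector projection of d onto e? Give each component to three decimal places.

d · e = 3·(-12) + 10·11 + 7·(-3) = -36 + 110 - 21 = 53
|e|² = 144 + 121 + 9 = 274
proj_e d = (53/274) · (-12, 11, -3) ≈ (-2.321, 2.128, -0.580)

(-2.321, 2.128, -0.580)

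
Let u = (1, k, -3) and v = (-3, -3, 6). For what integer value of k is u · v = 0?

u · v = 1·(-3) + k·(-3) + (-3)·6 = -21 - 3k
Set equal to 0: -3k = 21, so k = -7.

-7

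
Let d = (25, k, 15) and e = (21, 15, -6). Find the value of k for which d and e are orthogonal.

-29

d · e = 25·21 + k·15 + 15·(-6) = 435 + 15k
Set equal to 0: 15k = -435, so k = -29.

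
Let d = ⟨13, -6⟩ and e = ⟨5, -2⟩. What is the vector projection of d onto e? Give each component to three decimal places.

(13.276, -5.310)

d · e = 13·5 + (-6)·(-2) = 65 + 12 = 77
|e|² = 25 + 4 = 29
proj_e d = (77/29) · (5, -2) ≈ (13.276, -5.310)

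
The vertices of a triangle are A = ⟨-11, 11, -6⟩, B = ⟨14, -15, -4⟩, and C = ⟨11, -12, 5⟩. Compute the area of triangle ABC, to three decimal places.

166.561

AB = (25, -26, 2),  AC = (22, -23, 11)
i: (-26)·11 - 2·(-23) = -286 - (-46) = -240
j: 2·22 - 25·11 = 44 - 275 = -231
k: 25·(-23) - (-26)·22 = -575 - (-572) = -3
AB × AC = (-240, -231, -3)
|AB × AC| = √110970 ≈ 333.1216
area = ½ · 333.1216 ≈ 166.561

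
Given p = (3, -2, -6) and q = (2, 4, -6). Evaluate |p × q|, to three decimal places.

i: (-2)·(-6) - (-6)·4 = 12 - (-24) = 36
j: (-6)·2 - 3·(-6) = -12 - (-18) = 6
k: 3·4 - (-2)·2 = 12 - (-4) = 16
p × q = (36, 6, 16)
|p × q| = √(36² + 6² + 16²) = √1588 ≈ 39.8497

39.850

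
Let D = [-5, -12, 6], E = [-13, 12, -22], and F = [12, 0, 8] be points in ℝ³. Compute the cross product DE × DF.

(384, -460, -504)

DE = (-8, 24, -28)
DF = (17, 12, 2)
i: 24·2 - (-28)·12 = 48 - (-336) = 384
j: (-28)·17 - (-8)·2 = -476 - (-16) = -460
k: (-8)·12 - 24·17 = -96 - 408 = -504
DE × DF = (384, -460, -504)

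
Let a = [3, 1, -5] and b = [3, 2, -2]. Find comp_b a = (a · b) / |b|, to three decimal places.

5.093

a · b = 3·3 + 1·2 + (-5)·(-2) = 9 + 2 + 10 = 21
|b| = √(9 + 4 + 4) = √17 ≈ 4.1231
comp_b a = 21 / √17 ≈ 5.093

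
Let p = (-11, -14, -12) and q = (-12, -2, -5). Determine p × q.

(46, 89, -146)

i: (-14)·(-5) - (-12)·(-2) = 70 - 24 = 46
j: (-12)·(-12) - (-11)·(-5) = 144 - 55 = 89
k: (-11)·(-2) - (-14)·(-12) = 22 - 168 = -146
p × q = (46, 89, -146)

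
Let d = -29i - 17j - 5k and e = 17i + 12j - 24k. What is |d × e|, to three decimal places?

912.396

i: (-17)·(-24) - (-5)·12 = 408 - (-60) = 468
j: (-5)·17 - (-29)·(-24) = -85 - 696 = -781
k: (-29)·12 - (-17)·17 = -348 - (-289) = -59
d × e = (468, -781, -59)
|d × e| = √(468² + (-781)² + (-59)²) = √832466 ≈ 912.3957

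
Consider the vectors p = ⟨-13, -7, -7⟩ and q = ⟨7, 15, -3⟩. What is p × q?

i: (-7)·(-3) - (-7)·15 = 21 - (-105) = 126
j: (-7)·7 - (-13)·(-3) = -49 - 39 = -88
k: (-13)·15 - (-7)·7 = -195 - (-49) = -146
p × q = (126, -88, -146)

(126, -88, -146)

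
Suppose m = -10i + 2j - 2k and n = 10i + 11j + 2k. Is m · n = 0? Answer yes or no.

no

m · n = (-10)·10 + 2·11 + (-2)·2 = -100 + 22 - 4 = -82
Nonzero, so the vectors are not orthogonal.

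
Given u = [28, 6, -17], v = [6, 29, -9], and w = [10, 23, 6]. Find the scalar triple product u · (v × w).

12496

v × w:
i: 29·6 - (-9)·23 = 174 - (-207) = 381
j: (-9)·10 - 6·6 = -90 - 36 = -126
k: 6·23 - 29·10 = 138 - 290 = -152
v × w = (381, -126, -152)
u · (v × w) = 28·381 + 6·(-126) + (-17)·(-152) = 10668 - 756 + 2584 = 12496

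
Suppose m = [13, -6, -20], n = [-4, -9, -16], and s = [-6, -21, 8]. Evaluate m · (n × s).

n × s:
i: (-9)·8 - (-16)·(-21) = -72 - 336 = -408
j: (-16)·(-6) - (-4)·8 = 96 - (-32) = 128
k: (-4)·(-21) - (-9)·(-6) = 84 - 54 = 30
n × s = (-408, 128, 30)
m · (n × s) = 13·(-408) + (-6)·128 + (-20)·30 = -5304 - 768 - 600 = -6672

-6672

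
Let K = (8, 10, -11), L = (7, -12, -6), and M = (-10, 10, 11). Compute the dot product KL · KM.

KL = L − K = (-1, -22, 5)
KM = M − K = (-18, 0, 22)
KL · KM = (-1)·(-18) + (-22)·0 + 5·22 = 18 + 0 + 110 = 128

128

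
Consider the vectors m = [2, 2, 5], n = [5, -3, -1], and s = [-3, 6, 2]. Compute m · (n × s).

91

n × s:
i: (-3)·2 - (-1)·6 = -6 - (-6) = 0
j: (-1)·(-3) - 5·2 = 3 - 10 = -7
k: 5·6 - (-3)·(-3) = 30 - 9 = 21
n × s = (0, -7, 21)
m · (n × s) = 2·0 + 2·(-7) + 5·21 = 0 - 14 + 105 = 91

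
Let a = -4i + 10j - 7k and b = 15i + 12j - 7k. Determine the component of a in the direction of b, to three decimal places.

5.331

a · b = (-4)·15 + 10·12 + (-7)·(-7) = -60 + 120 + 49 = 109
|b| = √(225 + 144 + 49) = √418 ≈ 20.4450
comp_b a = 109 / √418 ≈ 5.331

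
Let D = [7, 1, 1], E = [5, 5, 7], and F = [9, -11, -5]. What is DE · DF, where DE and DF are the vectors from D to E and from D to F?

DE = E − D = (-2, 4, 6)
DF = F − D = (2, -12, -6)
DE · DF = (-2)·2 + 4·(-12) + 6·(-6) = -4 - 48 - 36 = -88

-88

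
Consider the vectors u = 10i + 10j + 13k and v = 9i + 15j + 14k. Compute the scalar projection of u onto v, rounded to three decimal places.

u · v = 10·9 + 10·15 + 13·14 = 90 + 150 + 182 = 422
|v| = √(81 + 225 + 196) = √502 ≈ 22.4054
comp_v u = 422 / √502 ≈ 18.835

18.835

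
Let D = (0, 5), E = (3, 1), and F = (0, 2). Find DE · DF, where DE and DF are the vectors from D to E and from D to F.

DE = E − D = (3, -4)
DF = F − D = (0, -3)
DE · DF = 3·0 + (-4)·(-3) = 0 + 12 = 12

12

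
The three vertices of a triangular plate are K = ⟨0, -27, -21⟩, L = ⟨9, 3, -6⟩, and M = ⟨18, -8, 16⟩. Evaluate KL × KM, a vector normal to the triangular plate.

KL = (9, 30, 15)
KM = (18, 19, 37)
i: 30·37 - 15·19 = 1110 - 285 = 825
j: 15·18 - 9·37 = 270 - 333 = -63
k: 9·19 - 30·18 = 171 - 540 = -369
KL × KM = (825, -63, -369)

(825, -63, -369)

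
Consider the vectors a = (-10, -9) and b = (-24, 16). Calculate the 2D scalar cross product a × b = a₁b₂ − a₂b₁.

(-10)·16 - (-9)·(-24) = -160 - 216 = -376

-376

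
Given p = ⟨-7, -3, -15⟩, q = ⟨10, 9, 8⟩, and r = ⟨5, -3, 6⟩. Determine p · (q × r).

q × r:
i: 9·6 - 8·(-3) = 54 - (-24) = 78
j: 8·5 - 10·6 = 40 - 60 = -20
k: 10·(-3) - 9·5 = -30 - 45 = -75
q × r = (78, -20, -75)
p · (q × r) = (-7)·78 + (-3)·(-20) + (-15)·(-75) = -546 + 60 + 1125 = 639

639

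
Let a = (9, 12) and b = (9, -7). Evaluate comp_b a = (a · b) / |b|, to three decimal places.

a · b = 9·9 + 12·(-7) = 81 - 84 = -3
|b| = √(81 + 49) = √130 ≈ 11.4018
comp_b a = -3 / √130 ≈ -0.263

-0.263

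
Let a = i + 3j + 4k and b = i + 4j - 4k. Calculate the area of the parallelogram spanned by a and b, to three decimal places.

29.138

i: 3·(-4) - 4·4 = -12 - 16 = -28
j: 4·1 - 1·(-4) = 4 - (-4) = 8
k: 1·4 - 3·1 = 4 - 3 = 1
a × b = (-28, 8, 1)
|a × b| = √((-28)² + 8² + 1²) = √849 ≈ 29.1376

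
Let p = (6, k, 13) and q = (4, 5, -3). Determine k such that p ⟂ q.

p · q = 6·4 + k·5 + 13·(-3) = -15 + 5k
Set equal to 0: 5k = 15, so k = 3.

3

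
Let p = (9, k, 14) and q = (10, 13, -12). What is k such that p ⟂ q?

6

p · q = 9·10 + k·13 + 14·(-12) = -78 + 13k
Set equal to 0: 13k = 78, so k = 6.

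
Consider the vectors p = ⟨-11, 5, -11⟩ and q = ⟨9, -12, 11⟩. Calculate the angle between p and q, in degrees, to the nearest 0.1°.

157.1

p · q = (-11)·9 + 5·(-12) + (-11)·11 = -99 - 60 - 121 = -280
|p|² = 121 + 25 + 121 = 267,  |p| = √267 ≈ 16.340135
|q|² = 81 + 144 + 121 = 346,  |q| = √346 ≈ 18.601075
cos θ = -280 / (16.340135 · 18.601075) ≈ -0.92122
θ = arccos(-0.92122) ≈ 157.1°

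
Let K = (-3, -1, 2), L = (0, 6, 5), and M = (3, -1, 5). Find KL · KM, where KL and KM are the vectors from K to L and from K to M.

KL = L − K = (3, 7, 3)
KM = M − K = (6, 0, 3)
KL · KM = 3·6 + 7·0 + 3·3 = 18 + 0 + 9 = 27

27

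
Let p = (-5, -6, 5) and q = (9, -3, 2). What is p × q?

(3, 55, 69)

i: (-6)·2 - 5·(-3) = -12 - (-15) = 3
j: 5·9 - (-5)·2 = 45 - (-10) = 55
k: (-5)·(-3) - (-6)·9 = 15 - (-54) = 69
p × q = (3, 55, 69)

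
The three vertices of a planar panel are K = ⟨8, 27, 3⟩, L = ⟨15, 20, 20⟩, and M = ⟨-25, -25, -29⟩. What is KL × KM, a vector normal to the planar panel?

(1108, -337, -595)

KL = (7, -7, 17)
KM = (-33, -52, -32)
i: (-7)·(-32) - 17·(-52) = 224 - (-884) = 1108
j: 17·(-33) - 7·(-32) = -561 - (-224) = -337
k: 7·(-52) - (-7)·(-33) = -364 - 231 = -595
KL × KM = (1108, -337, -595)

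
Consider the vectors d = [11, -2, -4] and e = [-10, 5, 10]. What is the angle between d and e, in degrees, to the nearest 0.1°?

d · e = 11·(-10) + (-2)·5 + (-4)·10 = -110 - 10 - 40 = -160
|d|² = 121 + 4 + 16 = 141,  |d| = √141 ≈ 11.874342
|e|² = 100 + 25 + 100 = 225,  |e| = √225 ≈ 15.000000
cos θ = -160 / (11.874342 · 15.000000) ≈ -0.89830
θ = arccos(-0.89830) ≈ 153.9°

153.9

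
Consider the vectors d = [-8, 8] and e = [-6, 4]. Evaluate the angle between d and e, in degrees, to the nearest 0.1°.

11.3

d · e = (-8)·(-6) + 8·4 = 48 + 32 = 80
|d|² = 64 + 64 = 128,  |d| = √128 ≈ 11.313708
|e|² = 36 + 16 = 52,  |e| = √52 ≈ 7.211103
cos θ = 80 / (11.313708 · 7.211103) ≈ 0.98058
θ = arccos(0.98058) ≈ 11.3°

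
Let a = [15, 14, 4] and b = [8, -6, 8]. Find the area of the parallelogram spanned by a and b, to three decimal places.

i: 14·8 - 4·(-6) = 112 - (-24) = 136
j: 4·8 - 15·8 = 32 - 120 = -88
k: 15·(-6) - 14·8 = -90 - 112 = -202
a × b = (136, -88, -202)
|a × b| = √(136² + (-88)² + (-202)²) = √67044 ≈ 258.9286

258.929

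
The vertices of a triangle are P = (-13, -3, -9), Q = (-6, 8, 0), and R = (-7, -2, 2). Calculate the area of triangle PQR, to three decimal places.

64.331

PQ = (7, 11, 9),  PR = (6, 1, 11)
i: 11·11 - 9·1 = 121 - 9 = 112
j: 9·6 - 7·11 = 54 - 77 = -23
k: 7·1 - 11·6 = 7 - 66 = -59
PQ × PR = (112, -23, -59)
|PQ × PR| = √16554 ≈ 128.6623
area = ½ · 128.6623 ≈ 64.331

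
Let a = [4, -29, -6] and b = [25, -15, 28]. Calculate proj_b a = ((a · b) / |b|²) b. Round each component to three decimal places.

(5.615, -3.369, 6.289)

a · b = 4·25 + (-29)·(-15) + (-6)·28 = 100 + 435 - 168 = 367
|b|² = 625 + 225 + 784 = 1634
proj_b a = (367/1634) · (25, -15, 28) ≈ (5.615, -3.369, 6.289)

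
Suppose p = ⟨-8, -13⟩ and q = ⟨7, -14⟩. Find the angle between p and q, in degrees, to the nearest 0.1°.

58.2

p · q = (-8)·7 + (-13)·(-14) = -56 + 182 = 126
|p|² = 64 + 169 = 233,  |p| = √233 ≈ 15.264338
|q|² = 49 + 196 = 245,  |q| = √245 ≈ 15.652476
cos θ = 126 / (15.264338 · 15.652476) ≈ 0.52736
θ = arccos(0.52736) ≈ 58.2°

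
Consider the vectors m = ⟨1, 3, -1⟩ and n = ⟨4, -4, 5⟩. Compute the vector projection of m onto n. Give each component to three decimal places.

(-0.912, 0.912, -1.140)

m · n = 1·4 + 3·(-4) + (-1)·5 = 4 - 12 - 5 = -13
|n|² = 16 + 16 + 25 = 57
proj_n m = (-13/57) · (4, -4, 5) ≈ (-0.912, 0.912, -1.140)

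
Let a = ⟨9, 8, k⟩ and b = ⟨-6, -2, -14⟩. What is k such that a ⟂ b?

a · b = 9·(-6) + 8·(-2) + k·(-14) = -70 - 14k
Set equal to 0: -14k = 70, so k = -5.

-5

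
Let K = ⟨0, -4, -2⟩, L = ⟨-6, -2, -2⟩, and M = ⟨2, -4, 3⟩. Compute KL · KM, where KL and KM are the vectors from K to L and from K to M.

-12

KL = L − K = (-6, 2, 0)
KM = M − K = (2, 0, 5)
KL · KM = (-6)·2 + 2·0 + 0·5 = -12 + 0 + 0 = -12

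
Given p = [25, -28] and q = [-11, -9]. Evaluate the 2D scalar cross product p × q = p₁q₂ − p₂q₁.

25·(-9) - (-28)·(-11) = -225 - 308 = -533

-533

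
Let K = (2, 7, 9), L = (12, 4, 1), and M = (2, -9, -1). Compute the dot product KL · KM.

128

KL = L − K = (10, -3, -8)
KM = M − K = (0, -16, -10)
KL · KM = 10·0 + (-3)·(-16) + (-8)·(-10) = 0 + 48 + 80 = 128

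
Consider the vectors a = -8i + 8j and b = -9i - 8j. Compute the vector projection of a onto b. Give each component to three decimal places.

a · b = (-8)·(-9) + 8·(-8) = 72 - 64 = 8
|b|² = 81 + 64 = 145
proj_b a = (8/145) · (-9, -8) ≈ (-0.497, -0.441)

(-0.497, -0.441)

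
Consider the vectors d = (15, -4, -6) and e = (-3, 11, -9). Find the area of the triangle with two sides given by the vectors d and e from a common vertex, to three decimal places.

119.606

i: (-4)·(-9) - (-6)·11 = 36 - (-66) = 102
j: (-6)·(-3) - 15·(-9) = 18 - (-135) = 153
k: 15·11 - (-4)·(-3) = 165 - 12 = 153
d × e = (102, 153, 153)
|d × e| = √(102² + 153² + 153²) = √57222 ≈ 239.2112
area = ½ · 239.2112 ≈ 119.606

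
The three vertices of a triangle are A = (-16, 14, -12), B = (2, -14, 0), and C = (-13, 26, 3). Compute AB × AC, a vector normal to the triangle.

AB = (18, -28, 12)
AC = (3, 12, 15)
i: (-28)·15 - 12·12 = -420 - 144 = -564
j: 12·3 - 18·15 = 36 - 270 = -234
k: 18·12 - (-28)·3 = 216 - (-84) = 300
AB × AC = (-564, -234, 300)

(-564, -234, 300)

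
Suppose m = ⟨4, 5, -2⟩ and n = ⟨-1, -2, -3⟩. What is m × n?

i: 5·(-3) - (-2)·(-2) = -15 - 4 = -19
j: (-2)·(-1) - 4·(-3) = 2 - (-12) = 14
k: 4·(-2) - 5·(-1) = -8 - (-5) = -3
m × n = (-19, 14, -3)

(-19, 14, -3)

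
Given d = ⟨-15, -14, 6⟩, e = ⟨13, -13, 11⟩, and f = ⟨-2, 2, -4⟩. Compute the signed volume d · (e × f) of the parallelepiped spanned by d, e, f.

-870

e × f:
i: (-13)·(-4) - 11·2 = 52 - 22 = 30
j: 11·(-2) - 13·(-4) = -22 - (-52) = 30
k: 13·2 - (-13)·(-2) = 26 - 26 = 0
e × f = (30, 30, 0)
d · (e × f) = (-15)·30 + (-14)·30 + 6·0 = -450 - 420 + 0 = -870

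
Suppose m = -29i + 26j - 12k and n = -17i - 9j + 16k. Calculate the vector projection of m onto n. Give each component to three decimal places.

m · n = (-29)·(-17) + 26·(-9) + (-12)·16 = 493 - 234 - 192 = 67
|n|² = 289 + 81 + 256 = 626
proj_n m = (67/626) · (-17, -9, 16) ≈ (-1.819, -0.963, 1.712)

(-1.819, -0.963, 1.712)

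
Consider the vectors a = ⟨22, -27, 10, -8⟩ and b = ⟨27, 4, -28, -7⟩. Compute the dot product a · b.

262

a · b = 22·27 + (-27)·4 + 10·(-28) + (-8)·(-7) = 594 - 108 - 280 + 56 = 262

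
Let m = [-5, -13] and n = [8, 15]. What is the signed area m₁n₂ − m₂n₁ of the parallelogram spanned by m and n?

(-5)·15 - (-13)·8 = -75 - (-104) = 29

29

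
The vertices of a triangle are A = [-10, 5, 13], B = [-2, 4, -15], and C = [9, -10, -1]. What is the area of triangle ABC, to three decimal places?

AB = (8, -1, -28),  AC = (19, -15, -14)
i: (-1)·(-14) - (-28)·(-15) = 14 - 420 = -406
j: (-28)·19 - 8·(-14) = -532 - (-112) = -420
k: 8·(-15) - (-1)·19 = -120 - (-19) = -101
AB × AC = (-406, -420, -101)
|AB × AC| = √351437 ≈ 592.8212
area = ½ · 592.8212 ≈ 296.411

296.411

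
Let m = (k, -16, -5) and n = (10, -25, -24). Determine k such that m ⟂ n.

m · n = k·10 + (-16)·(-25) + (-5)·(-24) = 520 + 10k
Set equal to 0: 10k = -520, so k = -52.

-52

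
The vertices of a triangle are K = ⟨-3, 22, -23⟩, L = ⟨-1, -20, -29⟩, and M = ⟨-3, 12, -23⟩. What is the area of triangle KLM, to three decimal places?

KL = (2, -42, -6),  KM = (0, -10, 0)
i: (-42)·0 - (-6)·(-10) = 0 - 60 = -60
j: (-6)·0 - 2·0 = 0 - 0 = 0
k: 2·(-10) - (-42)·0 = -20 - 0 = -20
KL × KM = (-60, 0, -20)
|KL × KM| = √4000 ≈ 63.2456
area = ½ · 63.2456 ≈ 31.623

31.623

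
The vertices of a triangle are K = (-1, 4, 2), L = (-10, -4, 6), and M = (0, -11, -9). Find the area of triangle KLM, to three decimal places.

KL = (-9, -8, 4),  KM = (1, -15, -11)
i: (-8)·(-11) - 4·(-15) = 88 - (-60) = 148
j: 4·1 - (-9)·(-11) = 4 - 99 = -95
k: (-9)·(-15) - (-8)·1 = 135 - (-8) = 143
KL × KM = (148, -95, 143)
|KL × KM| = √51378 ≈ 226.6672
area = ½ · 226.6672 ≈ 113.334

113.334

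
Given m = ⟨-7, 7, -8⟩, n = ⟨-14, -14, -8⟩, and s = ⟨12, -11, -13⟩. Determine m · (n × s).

n × s:
i: (-14)·(-13) - (-8)·(-11) = 182 - 88 = 94
j: (-8)·12 - (-14)·(-13) = -96 - 182 = -278
k: (-14)·(-11) - (-14)·12 = 154 - (-168) = 322
n × s = (94, -278, 322)
m · (n × s) = (-7)·94 + 7·(-278) + (-8)·322 = -658 - 1946 - 2576 = -5180

-5180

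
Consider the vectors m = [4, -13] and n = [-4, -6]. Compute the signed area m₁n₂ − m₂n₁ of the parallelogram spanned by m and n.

4·(-6) - (-13)·(-4) = -24 - 52 = -76

-76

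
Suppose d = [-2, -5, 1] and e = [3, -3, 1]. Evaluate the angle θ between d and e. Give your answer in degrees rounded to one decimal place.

65.2

d · e = (-2)·3 + (-5)·(-3) + 1·1 = -6 + 15 + 1 = 10
|d|² = 4 + 25 + 1 = 30,  |d| = √30 ≈ 5.477226
|e|² = 9 + 9 + 1 = 19,  |e| = √19 ≈ 4.358899
cos θ = 10 / (5.477226 · 4.358899) ≈ 0.41885
θ = arccos(0.41885) ≈ 65.2°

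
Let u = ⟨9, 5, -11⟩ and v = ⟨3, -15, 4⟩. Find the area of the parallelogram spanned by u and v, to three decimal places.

i: 5·4 - (-11)·(-15) = 20 - 165 = -145
j: (-11)·3 - 9·4 = -33 - 36 = -69
k: 9·(-15) - 5·3 = -135 - 15 = -150
u × v = (-145, -69, -150)
|u × v| = √((-145)² + (-69)² + (-150)²) = √48286 ≈ 219.7408

219.741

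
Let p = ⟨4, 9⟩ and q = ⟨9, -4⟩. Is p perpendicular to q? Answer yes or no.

yes

p · q = 4·9 + 9·(-4) = 36 - 36 = 0
Zero, so the vectors are orthogonal.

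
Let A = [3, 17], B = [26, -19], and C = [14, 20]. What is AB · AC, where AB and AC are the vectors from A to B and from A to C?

145

AB = B − A = (23, -36)
AC = C − A = (11, 3)
AB · AC = 23·11 + (-36)·3 = 253 - 108 = 145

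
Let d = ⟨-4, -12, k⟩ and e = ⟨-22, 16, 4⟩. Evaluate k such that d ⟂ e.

26

d · e = (-4)·(-22) + (-12)·16 + k·4 = -104 + 4k
Set equal to 0: 4k = 104, so k = 26.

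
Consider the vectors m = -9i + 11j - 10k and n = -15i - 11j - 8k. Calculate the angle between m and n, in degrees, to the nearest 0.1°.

74.5

m · n = (-9)·(-15) + 11·(-11) + (-10)·(-8) = 135 - 121 + 80 = 94
|m|² = 81 + 121 + 100 = 302,  |m| = √302 ≈ 17.378147
|n|² = 225 + 121 + 64 = 410,  |n| = √410 ≈ 20.248457
cos θ = 94 / (17.378147 · 20.248457) ≈ 0.26714
θ = arccos(0.26714) ≈ 74.5°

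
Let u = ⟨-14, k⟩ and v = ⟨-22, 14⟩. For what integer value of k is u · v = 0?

u · v = (-14)·(-22) + k·14 = 308 + 14k
Set equal to 0: 14k = -308, so k = -22.

-22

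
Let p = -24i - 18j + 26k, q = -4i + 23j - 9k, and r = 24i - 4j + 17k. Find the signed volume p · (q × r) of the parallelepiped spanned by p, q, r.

-19792

q × r:
i: 23·17 - (-9)·(-4) = 391 - 36 = 355
j: (-9)·24 - (-4)·17 = -216 - (-68) = -148
k: (-4)·(-4) - 23·24 = 16 - 552 = -536
q × r = (355, -148, -536)
p · (q × r) = (-24)·355 + (-18)·(-148) + 26·(-536) = -8520 + 2664 - 13936 = -19792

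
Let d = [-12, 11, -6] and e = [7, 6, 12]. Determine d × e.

i: 11·12 - (-6)·6 = 132 - (-36) = 168
j: (-6)·7 - (-12)·12 = -42 - (-144) = 102
k: (-12)·6 - 11·7 = -72 - 77 = -149
d × e = (168, 102, -149)

(168, 102, -149)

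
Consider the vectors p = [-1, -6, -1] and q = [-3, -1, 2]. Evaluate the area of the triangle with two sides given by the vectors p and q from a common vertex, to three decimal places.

10.989

i: (-6)·2 - (-1)·(-1) = -12 - 1 = -13
j: (-1)·(-3) - (-1)·2 = 3 - (-2) = 5
k: (-1)·(-1) - (-6)·(-3) = 1 - 18 = -17
p × q = (-13, 5, -17)
|p × q| = √((-13)² + 5² + (-17)²) = √483 ≈ 21.9773
area = ½ · 21.9773 ≈ 10.989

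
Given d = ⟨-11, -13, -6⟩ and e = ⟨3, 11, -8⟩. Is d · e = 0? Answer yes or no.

d · e = (-11)·3 + (-13)·11 + (-6)·(-8) = -33 - 143 + 48 = -128
Nonzero, so the vectors are not orthogonal.

no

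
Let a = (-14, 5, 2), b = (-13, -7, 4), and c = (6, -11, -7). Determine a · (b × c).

-1267

b × c:
i: (-7)·(-7) - 4·(-11) = 49 - (-44) = 93
j: 4·6 - (-13)·(-7) = 24 - 91 = -67
k: (-13)·(-11) - (-7)·6 = 143 - (-42) = 185
b × c = (93, -67, 185)
a · (b × c) = (-14)·93 + 5·(-67) + 2·185 = -1302 - 335 + 370 = -1267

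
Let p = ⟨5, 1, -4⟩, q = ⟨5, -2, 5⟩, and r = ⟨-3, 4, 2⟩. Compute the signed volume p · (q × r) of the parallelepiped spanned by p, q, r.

q × r:
i: (-2)·2 - 5·4 = -4 - 20 = -24
j: 5·(-3) - 5·2 = -15 - 10 = -25
k: 5·4 - (-2)·(-3) = 20 - 6 = 14
q × r = (-24, -25, 14)
p · (q × r) = 5·(-24) + 1·(-25) + (-4)·14 = -120 - 25 - 56 = -201

-201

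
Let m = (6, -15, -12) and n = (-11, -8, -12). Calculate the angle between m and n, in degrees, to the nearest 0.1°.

m · n = 6·(-11) + (-15)·(-8) + (-12)·(-12) = -66 + 120 + 144 = 198
|m|² = 36 + 225 + 144 = 405,  |m| = √405 ≈ 20.124612
|n|² = 121 + 64 + 144 = 329,  |n| = √329 ≈ 18.138357
cos θ = 198 / (20.124612 · 18.138357) ≈ 0.54243
θ = arccos(0.54243) ≈ 57.2°

57.2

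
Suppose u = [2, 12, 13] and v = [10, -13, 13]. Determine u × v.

i: 12·13 - 13·(-13) = 156 - (-169) = 325
j: 13·10 - 2·13 = 130 - 26 = 104
k: 2·(-13) - 12·10 = -26 - 120 = -146
u × v = (325, 104, -146)

(325, 104, -146)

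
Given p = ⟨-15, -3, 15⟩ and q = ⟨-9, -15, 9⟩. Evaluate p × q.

i: (-3)·9 - 15·(-15) = -27 - (-225) = 198
j: 15·(-9) - (-15)·9 = -135 - (-135) = 0
k: (-15)·(-15) - (-3)·(-9) = 225 - 27 = 198
p × q = (198, 0, 198)

(198, 0, 198)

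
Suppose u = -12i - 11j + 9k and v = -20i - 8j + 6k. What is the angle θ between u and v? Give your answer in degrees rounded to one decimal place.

u · v = (-12)·(-20) + (-11)·(-8) + 9·6 = 240 + 88 + 54 = 382
|u|² = 144 + 121 + 81 = 346,  |u| = √346 ≈ 18.601075
|v|² = 400 + 64 + 36 = 500,  |v| = √500 ≈ 22.360680
cos θ = 382 / (18.601075 · 22.360680) ≈ 0.91842
θ = arccos(0.91842) ≈ 23.3°

23.3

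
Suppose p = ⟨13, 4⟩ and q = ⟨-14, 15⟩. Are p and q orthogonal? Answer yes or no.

no

p · q = 13·(-14) + 4·15 = -182 + 60 = -122
Nonzero, so the vectors are not orthogonal.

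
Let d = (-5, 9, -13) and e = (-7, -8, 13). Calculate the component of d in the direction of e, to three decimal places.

-12.267

d · e = (-5)·(-7) + 9·(-8) + (-13)·13 = 35 - 72 - 169 = -206
|e| = √(49 + 64 + 169) = √282 ≈ 16.7929
comp_e d = -206 / √282 ≈ -12.267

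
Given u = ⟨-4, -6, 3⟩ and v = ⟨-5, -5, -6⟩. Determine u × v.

i: (-6)·(-6) - 3·(-5) = 36 - (-15) = 51
j: 3·(-5) - (-4)·(-6) = -15 - 24 = -39
k: (-4)·(-5) - (-6)·(-5) = 20 - 30 = -10
u × v = (51, -39, -10)

(51, -39, -10)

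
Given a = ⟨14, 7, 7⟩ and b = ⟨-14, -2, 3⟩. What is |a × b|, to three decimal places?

160.390

i: 7·3 - 7·(-2) = 21 - (-14) = 35
j: 7·(-14) - 14·3 = -98 - 42 = -140
k: 14·(-2) - 7·(-14) = -28 - (-98) = 70
a × b = (35, -140, 70)
|a × b| = √(35² + (-140)² + 70²) = √25725 ≈ 160.3901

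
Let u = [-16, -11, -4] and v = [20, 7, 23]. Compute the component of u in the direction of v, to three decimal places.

-15.636

u · v = (-16)·20 + (-11)·7 + (-4)·23 = -320 - 77 - 92 = -489
|v| = √(400 + 49 + 529) = √978 ≈ 31.2730
comp_v u = -489 / √978 ≈ -15.636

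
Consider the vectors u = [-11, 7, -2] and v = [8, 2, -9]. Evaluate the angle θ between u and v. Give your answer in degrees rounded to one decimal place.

u · v = (-11)·8 + 7·2 + (-2)·(-9) = -88 + 14 + 18 = -56
|u|² = 121 + 49 + 4 = 174,  |u| = √174 ≈ 13.190906
|v|² = 64 + 4 + 81 = 149,  |v| = √149 ≈ 12.206556
cos θ = -56 / (13.190906 · 12.206556) ≈ -0.34779
θ = arccos(-0.34779) ≈ 110.4°

110.4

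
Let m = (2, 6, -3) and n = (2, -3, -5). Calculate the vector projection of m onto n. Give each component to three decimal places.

m · n = 2·2 + 6·(-3) + (-3)·(-5) = 4 - 18 + 15 = 1
|n|² = 4 + 9 + 25 = 38
proj_n m = (1/38) · (2, -3, -5) ≈ (0.053, -0.079, -0.132)

(0.053, -0.079, -0.132)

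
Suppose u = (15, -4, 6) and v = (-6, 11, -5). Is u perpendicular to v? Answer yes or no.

no

u · v = 15·(-6) + (-4)·11 + 6·(-5) = -90 - 44 - 30 = -164
Nonzero, so the vectors are not orthogonal.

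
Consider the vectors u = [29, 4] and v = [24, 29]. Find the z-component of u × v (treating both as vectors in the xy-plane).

745

29·29 - 4·24 = 841 - 96 = 745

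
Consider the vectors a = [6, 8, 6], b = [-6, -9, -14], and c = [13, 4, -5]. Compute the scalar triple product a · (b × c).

-532

b × c:
i: (-9)·(-5) - (-14)·4 = 45 - (-56) = 101
j: (-14)·13 - (-6)·(-5) = -182 - 30 = -212
k: (-6)·4 - (-9)·13 = -24 - (-117) = 93
b × c = (101, -212, 93)
a · (b × c) = 6·101 + 8·(-212) + 6·93 = 606 - 1696 + 558 = -532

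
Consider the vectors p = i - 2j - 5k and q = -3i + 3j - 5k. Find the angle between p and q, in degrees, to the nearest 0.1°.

p · q = 1·(-3) + (-2)·3 + (-5)·(-5) = -3 - 6 + 25 = 16
|p|² = 1 + 4 + 25 = 30,  |p| = √30 ≈ 5.477226
|q|² = 9 + 9 + 25 = 43,  |q| = √43 ≈ 6.557439
cos θ = 16 / (5.477226 · 6.557439) ≈ 0.44548
θ = arccos(0.44548) ≈ 63.5°

63.5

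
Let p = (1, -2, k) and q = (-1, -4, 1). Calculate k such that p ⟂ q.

-7

p · q = 1·(-1) + (-2)·(-4) + k·1 = 7 + 1k
Set equal to 0: 1k = -7, so k = -7.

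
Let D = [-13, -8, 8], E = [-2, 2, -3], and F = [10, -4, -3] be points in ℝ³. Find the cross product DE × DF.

DE = (11, 10, -11)
DF = (23, 4, -11)
i: 10·(-11) - (-11)·4 = -110 - (-44) = -66
j: (-11)·23 - 11·(-11) = -253 - (-121) = -132
k: 11·4 - 10·23 = 44 - 230 = -186
DE × DF = (-66, -132, -186)

(-66, -132, -186)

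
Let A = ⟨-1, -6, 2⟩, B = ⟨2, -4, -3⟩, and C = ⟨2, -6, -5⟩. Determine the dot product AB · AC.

44

AB = B − A = (3, 2, -5)
AC = C − A = (3, 0, -7)
AB · AC = 3·3 + 2·0 + (-5)·(-7) = 9 + 0 + 35 = 44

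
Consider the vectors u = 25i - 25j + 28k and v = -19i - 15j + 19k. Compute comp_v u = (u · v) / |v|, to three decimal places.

14.038

u · v = 25·(-19) + (-25)·(-15) + 28·19 = -475 + 375 + 532 = 432
|v| = √(361 + 225 + 361) = √947 ≈ 30.7734
comp_v u = 432 / √947 ≈ 14.038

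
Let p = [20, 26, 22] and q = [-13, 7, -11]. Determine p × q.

i: 26·(-11) - 22·7 = -286 - 154 = -440
j: 22·(-13) - 20·(-11) = -286 - (-220) = -66
k: 20·7 - 26·(-13) = 140 - (-338) = 478
p × q = (-440, -66, 478)

(-440, -66, 478)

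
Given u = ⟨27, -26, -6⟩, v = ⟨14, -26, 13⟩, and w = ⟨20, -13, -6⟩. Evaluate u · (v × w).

-2197

v × w:
i: (-26)·(-6) - 13·(-13) = 156 - (-169) = 325
j: 13·20 - 14·(-6) = 260 - (-84) = 344
k: 14·(-13) - (-26)·20 = -182 - (-520) = 338
v × w = (325, 344, 338)
u · (v × w) = 27·325 + (-26)·344 + (-6)·338 = 8775 - 8944 - 2028 = -2197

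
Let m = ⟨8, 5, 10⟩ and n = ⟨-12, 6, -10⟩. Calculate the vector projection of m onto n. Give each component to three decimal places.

m · n = 8·(-12) + 5·6 + 10·(-10) = -96 + 30 - 100 = -166
|n|² = 144 + 36 + 100 = 280
proj_n m = (-166/280) · (-12, 6, -10) ≈ (7.114, -3.557, 5.929)

(7.114, -3.557, 5.929)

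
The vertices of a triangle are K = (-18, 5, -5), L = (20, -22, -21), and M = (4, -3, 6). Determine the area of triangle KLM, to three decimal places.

KL = (38, -27, -16),  KM = (22, -8, 11)
i: (-27)·11 - (-16)·(-8) = -297 - 128 = -425
j: (-16)·22 - 38·11 = -352 - 418 = -770
k: 38·(-8) - (-27)·22 = -304 - (-594) = 290
KL × KM = (-425, -770, 290)
|KL × KM| = √857625 ≈ 926.0805
area = ½ · 926.0805 ≈ 463.040

463.040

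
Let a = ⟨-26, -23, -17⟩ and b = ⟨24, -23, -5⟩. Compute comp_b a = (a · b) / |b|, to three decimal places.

a · b = (-26)·24 + (-23)·(-23) + (-17)·(-5) = -624 + 529 + 85 = -10
|b| = √(576 + 529 + 25) = √1130 ≈ 33.6155
comp_b a = -10 / √1130 ≈ -0.297

-0.297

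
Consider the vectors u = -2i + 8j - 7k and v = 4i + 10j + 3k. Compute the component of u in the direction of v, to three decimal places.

4.562

u · v = (-2)·4 + 8·10 + (-7)·3 = -8 + 80 - 21 = 51
|v| = √(16 + 100 + 9) = √125 ≈ 11.1803
comp_v u = 51 / √125 ≈ 4.562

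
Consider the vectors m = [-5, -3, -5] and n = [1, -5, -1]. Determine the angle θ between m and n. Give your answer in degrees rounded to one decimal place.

67.9

m · n = (-5)·1 + (-3)·(-5) + (-5)·(-1) = -5 + 15 + 5 = 15
|m|² = 25 + 9 + 25 = 59,  |m| = √59 ≈ 7.681146
|n|² = 1 + 25 + 1 = 27,  |n| = √27 ≈ 5.196152
cos θ = 15 / (7.681146 · 5.196152) ≈ 0.37582
θ = arccos(0.37582) ≈ 67.9°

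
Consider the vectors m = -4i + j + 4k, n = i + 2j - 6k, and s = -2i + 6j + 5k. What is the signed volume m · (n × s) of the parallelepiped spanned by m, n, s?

n × s:
i: 2·5 - (-6)·6 = 10 - (-36) = 46
j: (-6)·(-2) - 1·5 = 12 - 5 = 7
k: 1·6 - 2·(-2) = 6 - (-4) = 10
n × s = (46, 7, 10)
m · (n × s) = (-4)·46 + 1·7 + 4·10 = -184 + 7 + 40 = -137

-137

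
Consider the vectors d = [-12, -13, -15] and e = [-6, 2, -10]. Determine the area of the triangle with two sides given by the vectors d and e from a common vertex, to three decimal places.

i: (-13)·(-10) - (-15)·2 = 130 - (-30) = 160
j: (-15)·(-6) - (-12)·(-10) = 90 - 120 = -30
k: (-12)·2 - (-13)·(-6) = -24 - 78 = -102
d × e = (160, -30, -102)
|d × e| = √(160² + (-30)² + (-102)²) = √36904 ≈ 192.1041
area = ½ · 192.1041 ≈ 96.052

96.052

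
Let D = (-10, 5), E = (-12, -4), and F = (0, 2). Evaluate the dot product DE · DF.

7

DE = E − D = (-2, -9)
DF = F − D = (10, -3)
DE · DF = (-2)·10 + (-9)·(-3) = -20 + 27 = 7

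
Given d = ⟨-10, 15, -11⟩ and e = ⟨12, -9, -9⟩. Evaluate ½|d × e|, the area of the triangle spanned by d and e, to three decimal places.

167.437

i: 15·(-9) - (-11)·(-9) = -135 - 99 = -234
j: (-11)·12 - (-10)·(-9) = -132 - 90 = -222
k: (-10)·(-9) - 15·12 = 90 - 180 = -90
d × e = (-234, -222, -90)
|d × e| = √((-234)² + (-222)² + (-90)²) = √112140 ≈ 334.8731
area = ½ · 334.8731 ≈ 167.437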